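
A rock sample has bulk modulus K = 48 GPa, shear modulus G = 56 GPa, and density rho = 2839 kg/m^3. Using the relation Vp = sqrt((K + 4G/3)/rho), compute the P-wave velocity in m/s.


First compute the effective modulus:
K + 4G/3 = 48e9 + 4*56e9/3 = 122666666666.67 Pa
Then divide by density:
122666666666.67 / 2839 = 43207702.2426 Pa/(kg/m^3)
Take the square root:
Vp = sqrt(43207702.2426) = 6573.26 m/s

6573.26


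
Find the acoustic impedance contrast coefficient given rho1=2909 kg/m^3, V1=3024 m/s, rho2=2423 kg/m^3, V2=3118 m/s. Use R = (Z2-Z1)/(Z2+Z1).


Z1 = 2909 * 3024 = 8796816
Z2 = 2423 * 3118 = 7554914
R = (7554914 - 8796816) / (7554914 + 8796816) = -1241902 / 16351730 = -0.0759

-0.0759


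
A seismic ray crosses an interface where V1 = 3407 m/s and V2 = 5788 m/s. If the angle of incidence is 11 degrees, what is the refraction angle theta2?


sin(theta1) = sin(11 deg) = 0.190809
sin(theta2) = V2/V1 * sin(theta1) = 5788/3407 * 0.190809 = 0.324157
theta2 = arcsin(0.324157) = 18.9145 degrees

18.9145


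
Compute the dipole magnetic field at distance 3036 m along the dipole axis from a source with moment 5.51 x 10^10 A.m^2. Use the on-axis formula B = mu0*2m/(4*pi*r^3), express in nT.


m = 5.51 x 10^10 = 55100000000 A.m^2
2m = 110200000000 A.m^2
r^3 = 3036^3 = 27983710656
B = (4pi*10^-7) * 110200000000 / (4*pi * 27983710656) * 1e9
= 138481.40417 / 351653679268.29 * 1e9
= 393.8005 nT

393.8005


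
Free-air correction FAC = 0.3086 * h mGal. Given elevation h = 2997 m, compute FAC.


FAC = 0.3086 * h
= 0.3086 * 2997
= 924.8742 mGal

924.8742


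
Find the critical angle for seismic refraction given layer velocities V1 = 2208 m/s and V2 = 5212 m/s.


V1/V2 = 2208/5212 = 0.423638
theta_c = arcsin(0.423638) = 25.0645 degrees

25.0645


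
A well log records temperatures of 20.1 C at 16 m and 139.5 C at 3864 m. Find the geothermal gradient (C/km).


dT = 139.5 - 20.1 = 119.4 C
dz = 3864 - 16 = 3848 m
gradient = dT/dz * 1000 = 119.4/3848 * 1000 = 31.0291 C/km

31.0291


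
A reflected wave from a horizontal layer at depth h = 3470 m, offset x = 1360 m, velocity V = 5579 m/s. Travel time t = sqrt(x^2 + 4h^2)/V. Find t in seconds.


x^2 + 4h^2 = 1360^2 + 4*3470^2 = 1849600 + 48163600 = 50013200
sqrt(50013200) = 7072.0011
t = 7072.0011 / 5579 = 1.2676 s

1.2676


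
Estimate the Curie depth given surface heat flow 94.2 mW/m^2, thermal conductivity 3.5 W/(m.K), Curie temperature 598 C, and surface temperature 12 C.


T_Curie - T_surf = 598 - 12 = 586 C
Convert q to W/m^2: 94.2 mW/m^2 = 0.0942 W/m^2
d = 586 * 3.5 / 0.0942 = 21772.82 m

21772.82


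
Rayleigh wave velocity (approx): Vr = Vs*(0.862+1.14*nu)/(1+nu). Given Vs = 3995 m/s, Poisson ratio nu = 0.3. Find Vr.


Numerator factor = 0.862 + 1.14*0.3 = 1.204
Denominator = 1 + 0.3 = 1.3
Vr = 3995 * 1.204 / 1.3 = 3699.98 m/s

3699.98


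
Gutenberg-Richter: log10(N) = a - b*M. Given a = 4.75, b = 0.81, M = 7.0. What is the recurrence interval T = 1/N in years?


log10(N) = 4.75 - 0.81*7.0 = -0.92
N = 10^-0.92 = 0.120226
T = 1/N = 1/0.120226 = 8.3176 years

8.3176


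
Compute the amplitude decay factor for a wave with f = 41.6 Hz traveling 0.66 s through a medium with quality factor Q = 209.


pi*f*t/Q = pi*41.6*0.66/209 = 0.412706
A/A0 = exp(-0.412706) = 0.661857

0.661857


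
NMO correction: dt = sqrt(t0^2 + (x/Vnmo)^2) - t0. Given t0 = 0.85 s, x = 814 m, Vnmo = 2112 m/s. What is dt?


x/Vnmo = 814/2112 = 0.385417
(x/Vnmo)^2 = 0.148546
t0^2 = 0.7225
sqrt(0.7225 + 0.148546) = 0.933298
dt = 0.933298 - 0.85 = 0.083298

0.083298


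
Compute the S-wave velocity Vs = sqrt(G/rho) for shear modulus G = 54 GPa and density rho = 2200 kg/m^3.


Convert G to Pa: G = 54e9 Pa
Compute G/rho = 54e9 / 2200 = 24545454.5455
Vs = sqrt(24545454.5455) = 4954.34 m/s

4954.34


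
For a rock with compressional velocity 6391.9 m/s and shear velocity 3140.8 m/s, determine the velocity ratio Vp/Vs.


Vp/Vs = 6391.9 / 3140.8
= 2.0351

2.0351


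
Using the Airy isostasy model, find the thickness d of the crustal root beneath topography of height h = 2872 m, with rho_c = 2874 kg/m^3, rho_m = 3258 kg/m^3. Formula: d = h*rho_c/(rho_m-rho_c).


rho_m - rho_c = 3258 - 2874 = 384
d = 2872 * 2874 / 384
= 8254128 / 384
= 21495.12 m

21495.12


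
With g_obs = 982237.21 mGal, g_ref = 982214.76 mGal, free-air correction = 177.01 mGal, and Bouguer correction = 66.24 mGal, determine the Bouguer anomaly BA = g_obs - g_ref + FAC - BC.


BA = g_obs - g_ref + FAC - BC
= 982237.21 - 982214.76 + 177.01 - 66.24
= 133.22 mGal

133.22


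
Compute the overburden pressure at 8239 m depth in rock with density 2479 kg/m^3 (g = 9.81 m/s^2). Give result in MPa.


P = rho * g * z / 1e6
= 2479 * 9.81 * 8239 / 1e6
= 200364158.61 / 1e6
= 200.3642 MPa

200.3642


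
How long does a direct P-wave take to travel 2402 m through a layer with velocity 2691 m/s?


t = x / V
= 2402 / 2691
= 0.8926 s

0.8926


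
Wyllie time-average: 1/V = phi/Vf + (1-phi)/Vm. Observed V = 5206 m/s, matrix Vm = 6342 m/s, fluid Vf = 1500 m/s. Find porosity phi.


1/V - 1/Vm = 1/5206 - 1/6342 = 3.441e-05
1/Vf - 1/Vm = 1/1500 - 1/6342 = 0.00050899
phi = 3.441e-05 / 0.00050899 = 0.0676

0.0676


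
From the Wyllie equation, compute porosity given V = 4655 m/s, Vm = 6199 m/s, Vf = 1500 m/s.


1/V - 1/Vm = 1/4655 - 1/6199 = 5.351e-05
1/Vf - 1/Vm = 1/1500 - 1/6199 = 0.00050535
phi = 5.351e-05 / 0.00050535 = 0.1059

0.1059


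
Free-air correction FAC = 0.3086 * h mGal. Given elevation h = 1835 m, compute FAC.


FAC = 0.3086 * h
= 0.3086 * 1835
= 566.281 mGal

566.281


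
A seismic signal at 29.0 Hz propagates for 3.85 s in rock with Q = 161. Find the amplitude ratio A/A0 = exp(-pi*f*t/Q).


pi*f*t/Q = pi*29.0*3.85/161 = 2.178626
A/A0 = exp(-2.178626) = 0.113197

0.113197


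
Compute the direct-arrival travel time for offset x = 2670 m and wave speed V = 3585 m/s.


t = x / V
= 2670 / 3585
= 0.7448 s

0.7448


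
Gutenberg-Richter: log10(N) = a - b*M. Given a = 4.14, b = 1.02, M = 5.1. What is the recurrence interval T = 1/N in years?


log10(N) = 4.14 - 1.02*5.1 = -1.062
N = 10^-1.062 = 0.086696
T = 1/N = 1/0.086696 = 11.5345 years

11.5345


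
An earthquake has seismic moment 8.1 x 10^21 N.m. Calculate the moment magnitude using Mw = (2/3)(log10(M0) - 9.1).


log10(M0) = log10(8.1 x 10^21) = 21.9085
Mw = 2/3 * (21.9085 - 9.1)
= 2/3 * 12.8085
= 8.54

8.54


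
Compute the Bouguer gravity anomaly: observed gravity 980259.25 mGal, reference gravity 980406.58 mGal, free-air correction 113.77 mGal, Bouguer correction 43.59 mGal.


BA = g_obs - g_ref + FAC - BC
= 980259.25 - 980406.58 + 113.77 - 43.59
= -77.15 mGal

-77.15


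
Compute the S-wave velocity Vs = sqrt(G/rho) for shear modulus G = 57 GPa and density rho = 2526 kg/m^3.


Convert G to Pa: G = 57e9 Pa
Compute G/rho = 57e9 / 2526 = 22565320.6651
Vs = sqrt(22565320.6651) = 4750.3 m/s

4750.3


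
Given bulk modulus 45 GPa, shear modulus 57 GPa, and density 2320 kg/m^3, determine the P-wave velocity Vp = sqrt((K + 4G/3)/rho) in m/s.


First compute the effective modulus:
K + 4G/3 = 45e9 + 4*57e9/3 = 121000000000.0 Pa
Then divide by density:
121000000000.0 / 2320 = 52155172.4138 Pa/(kg/m^3)
Take the square root:
Vp = sqrt(52155172.4138) = 7221.85 m/s

7221.85


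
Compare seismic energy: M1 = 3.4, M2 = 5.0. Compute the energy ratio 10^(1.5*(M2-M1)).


M2 - M1 = 5.0 - 3.4 = 1.6
1.5 * 1.6 = 2.4
ratio = 10^2.4 = 251.19

251.19


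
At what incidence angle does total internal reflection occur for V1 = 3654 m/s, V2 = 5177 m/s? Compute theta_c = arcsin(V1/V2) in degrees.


V1/V2 = 3654/5177 = 0.705814
theta_c = arcsin(0.705814) = 44.8954 degrees

44.8954


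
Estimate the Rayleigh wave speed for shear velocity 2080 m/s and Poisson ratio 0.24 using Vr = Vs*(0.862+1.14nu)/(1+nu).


Numerator factor = 0.862 + 1.14*0.24 = 1.1356
Denominator = 1 + 0.24 = 1.24
Vr = 2080 * 1.1356 / 1.24 = 1904.88 m/s

1904.88


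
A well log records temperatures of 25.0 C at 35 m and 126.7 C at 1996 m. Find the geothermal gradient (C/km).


dT = 126.7 - 25.0 = 101.7 C
dz = 1996 - 35 = 1961 m
gradient = dT/dz * 1000 = 101.7/1961 * 1000 = 51.8613 C/km

51.8613


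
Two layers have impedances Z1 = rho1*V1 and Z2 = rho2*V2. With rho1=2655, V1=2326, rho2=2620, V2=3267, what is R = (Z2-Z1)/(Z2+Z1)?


Z1 = 2655 * 2326 = 6175530
Z2 = 2620 * 3267 = 8559540
R = (8559540 - 6175530) / (8559540 + 6175530) = 2384010 / 14735070 = 0.1618

0.1618


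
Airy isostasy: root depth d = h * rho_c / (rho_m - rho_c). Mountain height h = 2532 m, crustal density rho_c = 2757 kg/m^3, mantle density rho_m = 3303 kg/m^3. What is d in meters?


rho_m - rho_c = 3303 - 2757 = 546
d = 2532 * 2757 / 546
= 6980724 / 546
= 12785.21 m

12785.21


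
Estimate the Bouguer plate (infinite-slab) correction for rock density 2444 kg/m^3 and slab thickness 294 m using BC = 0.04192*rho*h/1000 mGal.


BC = 0.04192 * rho * h / 1000
= 0.04192 * 2444 * 294 / 1000
= 30.121 mGal

30.121


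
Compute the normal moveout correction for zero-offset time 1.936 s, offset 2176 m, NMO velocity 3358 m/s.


x/Vnmo = 2176/3358 = 0.648005
(x/Vnmo)^2 = 0.41991
t0^2 = 3.748096
sqrt(3.748096 + 0.41991) = 2.04157
dt = 2.04157 - 1.936 = 0.10557

0.10557


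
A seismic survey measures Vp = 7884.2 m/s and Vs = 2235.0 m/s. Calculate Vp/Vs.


Vp/Vs = 7884.2 / 2235.0
= 3.5276

3.5276


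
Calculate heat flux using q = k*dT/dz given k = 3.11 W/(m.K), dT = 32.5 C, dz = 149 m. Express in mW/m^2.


q = k * dT / dz * 1000
= 3.11 * 32.5 / 149 * 1000
= 0.678356 * 1000
= 678.3557 mW/m^2

678.3557


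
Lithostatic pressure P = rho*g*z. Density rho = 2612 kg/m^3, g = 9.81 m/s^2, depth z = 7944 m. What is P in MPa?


P = rho * g * z / 1e6
= 2612 * 9.81 * 7944 / 1e6
= 203554831.68 / 1e6
= 203.5548 MPa

203.5548


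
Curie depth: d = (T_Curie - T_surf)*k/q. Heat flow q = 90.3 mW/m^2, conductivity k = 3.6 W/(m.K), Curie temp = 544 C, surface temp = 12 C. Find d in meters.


T_Curie - T_surf = 544 - 12 = 532 C
Convert q to W/m^2: 90.3 mW/m^2 = 0.0903 W/m^2
d = 532 * 3.6 / 0.0903 = 21209.3 m

21209.3


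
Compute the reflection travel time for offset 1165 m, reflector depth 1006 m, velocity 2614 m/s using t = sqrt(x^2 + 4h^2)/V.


x^2 + 4h^2 = 1165^2 + 4*1006^2 = 1357225 + 4048144 = 5405369
sqrt(5405369) = 2324.9449
t = 2324.9449 / 2614 = 0.8894 s

0.8894


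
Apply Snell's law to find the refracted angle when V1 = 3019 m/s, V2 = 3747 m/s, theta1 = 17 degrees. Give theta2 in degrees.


sin(theta1) = sin(17 deg) = 0.292372
sin(theta2) = V2/V1 * sin(theta1) = 3747/3019 * 0.292372 = 0.362874
theta2 = arcsin(0.362874) = 21.2768 degrees

21.2768


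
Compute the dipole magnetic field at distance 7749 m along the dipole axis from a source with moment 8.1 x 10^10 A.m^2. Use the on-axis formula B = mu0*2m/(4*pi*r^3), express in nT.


m = 8.1 x 10^10 = 81000000000 A.m^2
2m = 162000000000 A.m^2
r^3 = 7749^3 = 465304210749
B = (4pi*10^-7) * 162000000000 / (4*pi * 465304210749) * 1e9
= 203575.203953 / 5847185160693.82 * 1e9
= 34.8159 nT

34.8159


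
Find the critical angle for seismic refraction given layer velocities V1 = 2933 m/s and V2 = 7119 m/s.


V1/V2 = 2933/7119 = 0.411996
theta_c = arcsin(0.411996) = 24.3303 degrees

24.3303


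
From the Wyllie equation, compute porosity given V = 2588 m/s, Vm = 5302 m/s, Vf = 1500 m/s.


1/V - 1/Vm = 1/2588 - 1/5302 = 0.00019779
1/Vf - 1/Vm = 1/1500 - 1/5302 = 0.00047806
phi = 0.00019779 / 0.00047806 = 0.4137

0.4137


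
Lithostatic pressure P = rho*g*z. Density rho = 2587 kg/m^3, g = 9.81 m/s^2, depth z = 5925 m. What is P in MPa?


P = rho * g * z / 1e6
= 2587 * 9.81 * 5925 / 1e6
= 150367434.75 / 1e6
= 150.3674 MPa

150.3674


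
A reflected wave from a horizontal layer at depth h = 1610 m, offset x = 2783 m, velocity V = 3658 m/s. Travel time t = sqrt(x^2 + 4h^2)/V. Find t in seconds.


x^2 + 4h^2 = 2783^2 + 4*1610^2 = 7745089 + 10368400 = 18113489
sqrt(18113489) = 4255.9945
t = 4255.9945 / 3658 = 1.1635 s

1.1635


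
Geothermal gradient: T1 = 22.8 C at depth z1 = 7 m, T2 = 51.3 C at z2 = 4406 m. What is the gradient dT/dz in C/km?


dT = 51.3 - 22.8 = 28.5 C
dz = 4406 - 7 = 4399 m
gradient = dT/dz * 1000 = 28.5/4399 * 1000 = 6.4787 C/km

6.4787


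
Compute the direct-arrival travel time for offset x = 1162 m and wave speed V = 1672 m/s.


t = x / V
= 1162 / 1672
= 0.695 s

0.695


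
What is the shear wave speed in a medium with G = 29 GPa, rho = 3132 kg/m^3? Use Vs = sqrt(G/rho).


Convert G to Pa: G = 29e9 Pa
Compute G/rho = 29e9 / 3132 = 9259259.2593
Vs = sqrt(9259259.2593) = 3042.9 m/s

3042.9


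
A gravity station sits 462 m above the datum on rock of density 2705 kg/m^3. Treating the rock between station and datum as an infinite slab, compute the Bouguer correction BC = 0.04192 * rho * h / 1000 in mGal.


BC = 0.04192 * rho * h / 1000
= 0.04192 * 2705 * 462 / 1000
= 52.3878 mGal

52.3878


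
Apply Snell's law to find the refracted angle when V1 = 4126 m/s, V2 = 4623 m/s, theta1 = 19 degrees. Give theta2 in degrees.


sin(theta1) = sin(19 deg) = 0.325568
sin(theta2) = V2/V1 * sin(theta1) = 4623/4126 * 0.325568 = 0.364785
theta2 = arcsin(0.364785) = 21.3943 degrees

21.3943


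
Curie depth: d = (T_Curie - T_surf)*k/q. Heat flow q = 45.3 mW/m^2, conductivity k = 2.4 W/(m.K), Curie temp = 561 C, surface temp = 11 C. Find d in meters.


T_Curie - T_surf = 561 - 11 = 550 C
Convert q to W/m^2: 45.3 mW/m^2 = 0.0453 W/m^2
d = 550 * 2.4 / 0.0453 = 29139.07 m

29139.07


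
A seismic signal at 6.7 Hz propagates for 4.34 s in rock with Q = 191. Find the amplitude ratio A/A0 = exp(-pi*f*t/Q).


pi*f*t/Q = pi*6.7*4.34/191 = 0.478279
A/A0 = exp(-0.478279) = 0.619849

0.619849


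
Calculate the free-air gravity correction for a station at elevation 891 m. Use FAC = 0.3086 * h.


FAC = 0.3086 * h
= 0.3086 * 891
= 274.9626 mGal

274.9626


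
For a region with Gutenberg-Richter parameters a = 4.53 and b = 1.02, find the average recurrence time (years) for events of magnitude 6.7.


log10(N) = 4.53 - 1.02*6.7 = -2.304
N = 10^-2.304 = 0.004966
T = 1/N = 1/0.004966 = 201.3724 years

201.3724


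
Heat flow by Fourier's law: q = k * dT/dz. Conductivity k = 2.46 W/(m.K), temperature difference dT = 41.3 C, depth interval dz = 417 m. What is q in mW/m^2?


q = k * dT / dz * 1000
= 2.46 * 41.3 / 417 * 1000
= 0.24364 * 1000
= 243.6403 mW/m^2

243.6403


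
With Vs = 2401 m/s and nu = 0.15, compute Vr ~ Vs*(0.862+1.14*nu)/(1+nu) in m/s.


Numerator factor = 0.862 + 1.14*0.15 = 1.033
Denominator = 1 + 0.15 = 1.15
Vr = 2401 * 1.033 / 1.15 = 2156.72 m/s

2156.72


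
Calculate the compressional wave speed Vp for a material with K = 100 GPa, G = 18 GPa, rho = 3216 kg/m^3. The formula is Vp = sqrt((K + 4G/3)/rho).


First compute the effective modulus:
K + 4G/3 = 100e9 + 4*18e9/3 = 124000000000.0 Pa
Then divide by density:
124000000000.0 / 3216 = 38557213.9303 Pa/(kg/m^3)
Take the square root:
Vp = sqrt(38557213.9303) = 6209.45 m/s

6209.45


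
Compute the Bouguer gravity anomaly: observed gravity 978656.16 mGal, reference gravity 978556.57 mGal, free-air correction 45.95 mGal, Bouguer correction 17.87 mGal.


BA = g_obs - g_ref + FAC - BC
= 978656.16 - 978556.57 + 45.95 - 17.87
= 127.67 mGal

127.67


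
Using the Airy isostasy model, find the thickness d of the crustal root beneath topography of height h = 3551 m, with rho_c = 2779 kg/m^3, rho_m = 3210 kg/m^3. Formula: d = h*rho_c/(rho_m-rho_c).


rho_m - rho_c = 3210 - 2779 = 431
d = 3551 * 2779 / 431
= 9868229 / 431
= 22896.12 m

22896.12


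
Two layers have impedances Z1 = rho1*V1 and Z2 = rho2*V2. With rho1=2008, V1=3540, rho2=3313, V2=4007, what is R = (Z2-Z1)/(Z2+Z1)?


Z1 = 2008 * 3540 = 7108320
Z2 = 3313 * 4007 = 13275191
R = (13275191 - 7108320) / (13275191 + 7108320) = 6166871 / 20383511 = 0.3025

0.3025


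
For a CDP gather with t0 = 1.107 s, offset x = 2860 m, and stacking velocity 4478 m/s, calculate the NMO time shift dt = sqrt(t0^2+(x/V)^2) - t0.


x/Vnmo = 2860/4478 = 0.638678
(x/Vnmo)^2 = 0.40791
t0^2 = 1.225449
sqrt(1.225449 + 0.40791) = 1.278029
dt = 1.278029 - 1.107 = 0.171029

0.171029


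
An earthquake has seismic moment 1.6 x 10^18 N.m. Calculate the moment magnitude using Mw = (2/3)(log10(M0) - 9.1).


log10(M0) = log10(1.6 x 10^18) = 18.2041
Mw = 2/3 * (18.2041 - 9.1)
= 2/3 * 9.1041
= 6.07

6.07


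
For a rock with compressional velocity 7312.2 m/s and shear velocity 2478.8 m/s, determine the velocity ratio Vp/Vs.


Vp/Vs = 7312.2 / 2478.8
= 2.9499

2.9499


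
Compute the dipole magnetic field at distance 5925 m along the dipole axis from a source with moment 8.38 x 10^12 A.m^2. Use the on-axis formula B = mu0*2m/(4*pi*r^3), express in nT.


m = 8.38 x 10^12 = 8380000000000 A.m^2
2m = 16760000000000 A.m^2
r^3 = 5925^3 = 208000828125
B = (4pi*10^-7) * 16760000000000 / (4*pi * 208000828125) * 1e9
= 21061237.149666 / 2613815494312.37 * 1e9
= 8057.6602 nT

8057.6602


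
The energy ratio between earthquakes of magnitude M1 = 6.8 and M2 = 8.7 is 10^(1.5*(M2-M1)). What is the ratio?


M2 - M1 = 8.7 - 6.8 = 1.9
1.5 * 1.9 = 2.85
ratio = 10^2.85 = 707.95

707.95


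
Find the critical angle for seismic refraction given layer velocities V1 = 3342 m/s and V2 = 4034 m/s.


V1/V2 = 3342/4034 = 0.828458
theta_c = arcsin(0.828458) = 55.9407 degrees

55.9407


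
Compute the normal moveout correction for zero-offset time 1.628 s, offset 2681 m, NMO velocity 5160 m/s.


x/Vnmo = 2681/5160 = 0.519574
(x/Vnmo)^2 = 0.269957
t0^2 = 2.650384
sqrt(2.650384 + 0.269957) = 1.7089
dt = 1.7089 - 1.628 = 0.0809

0.0809


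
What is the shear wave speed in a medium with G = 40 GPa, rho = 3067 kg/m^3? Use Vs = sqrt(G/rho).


Convert G to Pa: G = 40e9 Pa
Compute G/rho = 40e9 / 3067 = 13042060.6456
Vs = sqrt(13042060.6456) = 3611.38 m/s

3611.38


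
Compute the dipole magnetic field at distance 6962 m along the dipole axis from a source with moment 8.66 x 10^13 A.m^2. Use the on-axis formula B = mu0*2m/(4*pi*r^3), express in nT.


m = 8.66 x 10^13 = 86600000000000 A.m^2
2m = 173200000000000 A.m^2
r^3 = 6962^3 = 337444269128
B = (4pi*10^-7) * 173200000000000 / (4*pi * 337444269128) * 1e9
= 217649539.040701 / 4240449747554.01 * 1e9
= 51326.9941 nT

51326.9941


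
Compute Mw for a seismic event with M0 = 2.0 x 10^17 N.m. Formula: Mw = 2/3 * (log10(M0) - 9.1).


log10(M0) = log10(2.0 x 10^17) = 17.301
Mw = 2/3 * (17.301 - 9.1)
= 2/3 * 8.201
= 5.47

5.47


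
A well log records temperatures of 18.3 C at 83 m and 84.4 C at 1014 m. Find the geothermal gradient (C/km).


dT = 84.4 - 18.3 = 66.1 C
dz = 1014 - 83 = 931 m
gradient = dT/dz * 1000 = 66.1/931 * 1000 = 70.9989 C/km

70.9989


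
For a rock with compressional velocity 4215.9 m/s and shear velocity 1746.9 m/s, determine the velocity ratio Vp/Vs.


Vp/Vs = 4215.9 / 1746.9
= 2.4134

2.4134


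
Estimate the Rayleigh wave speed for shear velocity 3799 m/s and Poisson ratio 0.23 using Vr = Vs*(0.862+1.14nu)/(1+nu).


Numerator factor = 0.862 + 1.14*0.23 = 1.1242
Denominator = 1 + 0.23 = 1.23
Vr = 3799 * 1.1242 / 1.23 = 3472.22 m/s

3472.22


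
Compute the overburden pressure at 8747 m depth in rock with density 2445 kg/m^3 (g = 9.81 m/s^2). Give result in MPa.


P = rho * g * z / 1e6
= 2445 * 9.81 * 8747 / 1e6
= 209800731.15 / 1e6
= 209.8007 MPa

209.8007


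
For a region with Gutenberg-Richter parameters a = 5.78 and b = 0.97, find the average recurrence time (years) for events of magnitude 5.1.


log10(N) = 5.78 - 0.97*5.1 = 0.833
N = 10^0.833 = 6.807694
T = 1/N = 1/6.807694 = 0.1469 years

0.1469


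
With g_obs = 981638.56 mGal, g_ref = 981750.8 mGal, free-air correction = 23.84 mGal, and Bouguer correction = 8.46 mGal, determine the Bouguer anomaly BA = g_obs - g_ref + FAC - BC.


BA = g_obs - g_ref + FAC - BC
= 981638.56 - 981750.8 + 23.84 - 8.46
= -96.86 mGal

-96.86


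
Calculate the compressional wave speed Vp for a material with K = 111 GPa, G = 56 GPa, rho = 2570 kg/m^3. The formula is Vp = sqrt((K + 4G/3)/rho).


First compute the effective modulus:
K + 4G/3 = 111e9 + 4*56e9/3 = 185666666666.67 Pa
Then divide by density:
185666666666.67 / 2570 = 72243839.1699 Pa/(kg/m^3)
Take the square root:
Vp = sqrt(72243839.1699) = 8499.64 m/s

8499.64


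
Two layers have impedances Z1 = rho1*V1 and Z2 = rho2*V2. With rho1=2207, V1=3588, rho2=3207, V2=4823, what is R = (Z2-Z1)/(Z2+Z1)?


Z1 = 2207 * 3588 = 7918716
Z2 = 3207 * 4823 = 15467361
R = (15467361 - 7918716) / (15467361 + 7918716) = 7548645 / 23386077 = 0.3228

0.3228


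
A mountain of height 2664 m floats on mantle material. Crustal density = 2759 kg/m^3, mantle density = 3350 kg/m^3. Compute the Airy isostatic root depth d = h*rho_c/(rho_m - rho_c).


rho_m - rho_c = 3350 - 2759 = 591
d = 2664 * 2759 / 591
= 7349976 / 591
= 12436.51 m

12436.51


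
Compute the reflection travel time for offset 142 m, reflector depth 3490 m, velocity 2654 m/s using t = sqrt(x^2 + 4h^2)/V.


x^2 + 4h^2 = 142^2 + 4*3490^2 = 20164 + 48720400 = 48740564
sqrt(48740564) = 6981.4443
t = 6981.4443 / 2654 = 2.6305 s

2.6305


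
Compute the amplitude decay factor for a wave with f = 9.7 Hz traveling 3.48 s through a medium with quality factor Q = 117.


pi*f*t/Q = pi*9.7*3.48/117 = 0.90639
A/A0 = exp(-0.90639) = 0.40398

0.40398


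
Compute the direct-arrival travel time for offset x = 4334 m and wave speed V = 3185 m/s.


t = x / V
= 4334 / 3185
= 1.3608 s

1.3608


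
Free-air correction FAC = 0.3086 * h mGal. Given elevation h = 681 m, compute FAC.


FAC = 0.3086 * h
= 0.3086 * 681
= 210.1566 mGal

210.1566


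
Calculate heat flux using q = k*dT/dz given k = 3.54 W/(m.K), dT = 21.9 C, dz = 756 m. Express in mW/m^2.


q = k * dT / dz * 1000
= 3.54 * 21.9 / 756 * 1000
= 0.102548 * 1000
= 102.5476 mW/m^2

102.5476


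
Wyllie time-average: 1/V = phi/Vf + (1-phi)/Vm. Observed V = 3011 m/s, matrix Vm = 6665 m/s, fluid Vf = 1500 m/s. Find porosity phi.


1/V - 1/Vm = 1/3011 - 1/6665 = 0.00018208
1/Vf - 1/Vm = 1/1500 - 1/6665 = 0.00051663
phi = 0.00018208 / 0.00051663 = 0.3524

0.3524


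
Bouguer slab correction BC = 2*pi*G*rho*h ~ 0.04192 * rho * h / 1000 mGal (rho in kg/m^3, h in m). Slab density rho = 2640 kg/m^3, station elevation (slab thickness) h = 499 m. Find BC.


BC = 0.04192 * rho * h / 1000
= 0.04192 * 2640 * 499 / 1000
= 55.2237 mGal

55.2237


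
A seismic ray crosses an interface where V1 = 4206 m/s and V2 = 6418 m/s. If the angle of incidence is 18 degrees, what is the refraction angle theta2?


sin(theta1) = sin(18 deg) = 0.309017
sin(theta2) = V2/V1 * sin(theta1) = 6418/4206 * 0.309017 = 0.471534
theta2 = arcsin(0.471534) = 28.1339 degrees

28.1339


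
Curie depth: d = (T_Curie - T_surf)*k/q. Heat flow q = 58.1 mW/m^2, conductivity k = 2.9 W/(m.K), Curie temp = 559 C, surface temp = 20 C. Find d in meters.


T_Curie - T_surf = 559 - 20 = 539 C
Convert q to W/m^2: 58.1 mW/m^2 = 0.0581 W/m^2
d = 539 * 2.9 / 0.0581 = 26903.61 m

26903.61


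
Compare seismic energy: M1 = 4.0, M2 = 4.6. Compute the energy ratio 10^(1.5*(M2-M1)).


M2 - M1 = 4.6 - 4.0 = 0.6
1.5 * 0.6 = 0.9
ratio = 10^0.9 = 7.94

7.94


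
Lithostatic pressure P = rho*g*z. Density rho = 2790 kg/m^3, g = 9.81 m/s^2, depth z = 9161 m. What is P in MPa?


P = rho * g * z / 1e6
= 2790 * 9.81 * 9161 / 1e6
= 250735653.9 / 1e6
= 250.7357 MPa

250.7357


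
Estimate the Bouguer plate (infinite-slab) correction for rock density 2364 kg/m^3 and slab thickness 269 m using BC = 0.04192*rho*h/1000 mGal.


BC = 0.04192 * rho * h / 1000
= 0.04192 * 2364 * 269 / 1000
= 26.6576 mGal

26.6576


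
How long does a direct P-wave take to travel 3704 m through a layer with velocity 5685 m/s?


t = x / V
= 3704 / 5685
= 0.6515 s

0.6515


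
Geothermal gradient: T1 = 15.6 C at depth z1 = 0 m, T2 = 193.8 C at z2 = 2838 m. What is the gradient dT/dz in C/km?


dT = 193.8 - 15.6 = 178.2 C
dz = 2838 - 0 = 2838 m
gradient = dT/dz * 1000 = 178.2/2838 * 1000 = 62.7907 C/km

62.7907


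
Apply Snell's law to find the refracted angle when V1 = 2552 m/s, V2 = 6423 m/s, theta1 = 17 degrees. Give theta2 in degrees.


sin(theta1) = sin(17 deg) = 0.292372
sin(theta2) = V2/V1 * sin(theta1) = 6423/2552 * 0.292372 = 0.735856
theta2 = arcsin(0.735856) = 47.3796 degrees

47.3796


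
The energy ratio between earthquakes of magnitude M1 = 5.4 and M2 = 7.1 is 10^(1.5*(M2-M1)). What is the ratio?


M2 - M1 = 7.1 - 5.4 = 1.7
1.5 * 1.7 = 2.55
ratio = 10^2.55 = 354.81

354.81


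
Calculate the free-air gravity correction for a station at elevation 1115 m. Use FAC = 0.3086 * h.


FAC = 0.3086 * h
= 0.3086 * 1115
= 344.089 mGal

344.089


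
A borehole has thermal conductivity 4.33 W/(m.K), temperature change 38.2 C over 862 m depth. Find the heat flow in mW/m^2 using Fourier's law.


q = k * dT / dz * 1000
= 4.33 * 38.2 / 862 * 1000
= 0.191886 * 1000
= 191.8863 mW/m^2

191.8863


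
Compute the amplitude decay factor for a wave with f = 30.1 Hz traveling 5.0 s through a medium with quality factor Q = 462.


pi*f*t/Q = pi*30.1*5.0/462 = 1.023398
A/A0 = exp(-1.023398) = 0.359372

0.359372


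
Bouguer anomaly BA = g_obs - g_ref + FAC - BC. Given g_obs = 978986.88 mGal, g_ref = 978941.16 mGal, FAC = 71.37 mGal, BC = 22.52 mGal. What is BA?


BA = g_obs - g_ref + FAC - BC
= 978986.88 - 978941.16 + 71.37 - 22.52
= 94.57 mGal

94.57


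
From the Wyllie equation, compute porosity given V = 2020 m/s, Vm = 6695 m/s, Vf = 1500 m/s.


1/V - 1/Vm = 1/2020 - 1/6695 = 0.00034568
1/Vf - 1/Vm = 1/1500 - 1/6695 = 0.0005173
phi = 0.00034568 / 0.0005173 = 0.6682

0.6682


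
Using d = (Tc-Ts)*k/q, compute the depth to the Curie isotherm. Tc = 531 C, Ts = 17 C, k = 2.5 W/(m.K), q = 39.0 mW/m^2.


T_Curie - T_surf = 531 - 17 = 514 C
Convert q to W/m^2: 39.0 mW/m^2 = 0.039 W/m^2
d = 514 * 2.5 / 0.039 = 32948.72 m

32948.72


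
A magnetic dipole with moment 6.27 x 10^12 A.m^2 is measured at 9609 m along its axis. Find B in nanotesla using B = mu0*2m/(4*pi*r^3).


m = 6.27 x 10^12 = 6270000000000 A.m^2
2m = 12540000000000 A.m^2
r^3 = 9609^3 = 887226653529
B = (4pi*10^-7) * 12540000000000 / (4*pi * 887226653529) * 1e9
= 15758228.750406 / 11149218947183.05 * 1e9
= 1413.3931 nT

1413.3931


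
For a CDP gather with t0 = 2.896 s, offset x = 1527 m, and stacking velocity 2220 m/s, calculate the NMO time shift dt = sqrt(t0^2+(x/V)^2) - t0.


x/Vnmo = 1527/2220 = 0.687838
(x/Vnmo)^2 = 0.473121
t0^2 = 8.386816
sqrt(8.386816 + 0.473121) = 2.976565
dt = 2.976565 - 2.896 = 0.080565

0.080565


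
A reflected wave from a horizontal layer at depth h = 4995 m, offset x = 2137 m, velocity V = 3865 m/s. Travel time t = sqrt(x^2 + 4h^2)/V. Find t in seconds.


x^2 + 4h^2 = 2137^2 + 4*4995^2 = 4566769 + 99800100 = 104366869
sqrt(104366869) = 10216.0104
t = 10216.0104 / 3865 = 2.6432 s

2.6432


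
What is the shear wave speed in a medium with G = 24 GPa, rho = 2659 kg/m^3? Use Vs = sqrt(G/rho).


Convert G to Pa: G = 24e9 Pa
Compute G/rho = 24e9 / 2659 = 9025949.6051
Vs = sqrt(9025949.6051) = 3004.32 m/s

3004.32


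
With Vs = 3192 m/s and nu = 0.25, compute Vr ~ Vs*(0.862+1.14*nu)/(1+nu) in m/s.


Numerator factor = 0.862 + 1.14*0.25 = 1.147
Denominator = 1 + 0.25 = 1.25
Vr = 3192 * 1.147 / 1.25 = 2928.98 m/s

2928.98


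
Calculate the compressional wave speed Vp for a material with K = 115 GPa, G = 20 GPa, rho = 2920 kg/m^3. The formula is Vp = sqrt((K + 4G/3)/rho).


First compute the effective modulus:
K + 4G/3 = 115e9 + 4*20e9/3 = 141666666666.67 Pa
Then divide by density:
141666666666.67 / 2920 = 48515981.7352 Pa/(kg/m^3)
Take the square root:
Vp = sqrt(48515981.7352) = 6965.34 m/s

6965.34


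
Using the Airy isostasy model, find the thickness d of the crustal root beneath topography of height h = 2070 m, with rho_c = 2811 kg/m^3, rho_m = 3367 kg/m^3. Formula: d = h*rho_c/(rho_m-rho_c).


rho_m - rho_c = 3367 - 2811 = 556
d = 2070 * 2811 / 556
= 5818770 / 556
= 10465.41 m

10465.41


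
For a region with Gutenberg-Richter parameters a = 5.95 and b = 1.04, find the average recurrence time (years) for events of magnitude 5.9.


log10(N) = 5.95 - 1.04*5.9 = -0.186
N = 10^-0.186 = 0.651628
T = 1/N = 1/0.651628 = 1.5346 years

1.5346


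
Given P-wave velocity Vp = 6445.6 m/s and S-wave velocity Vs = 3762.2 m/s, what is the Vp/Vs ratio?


Vp/Vs = 6445.6 / 3762.2
= 1.7133

1.7133


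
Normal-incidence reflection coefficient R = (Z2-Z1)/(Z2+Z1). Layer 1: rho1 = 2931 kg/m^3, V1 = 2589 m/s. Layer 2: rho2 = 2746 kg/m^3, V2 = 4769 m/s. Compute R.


Z1 = 2931 * 2589 = 7588359
Z2 = 2746 * 4769 = 13095674
R = (13095674 - 7588359) / (13095674 + 7588359) = 5507315 / 20684033 = 0.2663

0.2663


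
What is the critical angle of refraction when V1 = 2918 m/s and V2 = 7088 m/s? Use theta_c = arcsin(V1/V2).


V1/V2 = 2918/7088 = 0.411682
theta_c = arcsin(0.411682) = 24.3105 degrees

24.3105


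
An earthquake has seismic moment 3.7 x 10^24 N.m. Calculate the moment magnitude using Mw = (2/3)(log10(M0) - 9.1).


log10(M0) = log10(3.7 x 10^24) = 24.5682
Mw = 2/3 * (24.5682 - 9.1)
= 2/3 * 15.4682
= 10.31

10.31


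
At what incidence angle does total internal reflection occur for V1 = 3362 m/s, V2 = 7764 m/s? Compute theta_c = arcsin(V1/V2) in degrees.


V1/V2 = 3362/7764 = 0.433024
theta_c = arcsin(0.433024) = 25.6596 degrees

25.6596


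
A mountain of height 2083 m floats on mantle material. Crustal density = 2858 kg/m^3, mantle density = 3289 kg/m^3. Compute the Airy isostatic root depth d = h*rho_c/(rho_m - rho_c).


rho_m - rho_c = 3289 - 2858 = 431
d = 2083 * 2858 / 431
= 5953214 / 431
= 13812.56 m

13812.56


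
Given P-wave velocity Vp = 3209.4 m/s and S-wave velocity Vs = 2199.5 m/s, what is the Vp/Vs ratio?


Vp/Vs = 3209.4 / 2199.5
= 1.4591

1.4591


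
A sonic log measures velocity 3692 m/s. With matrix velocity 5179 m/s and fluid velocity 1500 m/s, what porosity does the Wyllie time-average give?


1/V - 1/Vm = 1/3692 - 1/5179 = 7.777e-05
1/Vf - 1/Vm = 1/1500 - 1/5179 = 0.00047358
phi = 7.777e-05 / 0.00047358 = 0.1642

0.1642


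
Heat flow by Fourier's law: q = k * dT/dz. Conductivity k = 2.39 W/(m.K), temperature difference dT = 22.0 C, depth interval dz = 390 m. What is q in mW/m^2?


q = k * dT / dz * 1000
= 2.39 * 22.0 / 390 * 1000
= 0.134821 * 1000
= 134.8205 mW/m^2

134.8205


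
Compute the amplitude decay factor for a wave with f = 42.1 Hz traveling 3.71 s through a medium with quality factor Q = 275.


pi*f*t/Q = pi*42.1*3.71/275 = 1.784322
A/A0 = exp(-1.784322) = 0.167911

0.167911


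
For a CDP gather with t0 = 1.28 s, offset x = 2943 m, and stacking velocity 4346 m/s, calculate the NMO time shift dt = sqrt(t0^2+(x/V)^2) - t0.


x/Vnmo = 2943/4346 = 0.677174
(x/Vnmo)^2 = 0.458565
t0^2 = 1.6384
sqrt(1.6384 + 0.458565) = 1.44809
dt = 1.44809 - 1.28 = 0.16809

0.16809


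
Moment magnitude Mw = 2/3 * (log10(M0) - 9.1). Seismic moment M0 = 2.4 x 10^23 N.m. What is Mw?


log10(M0) = log10(2.4 x 10^23) = 23.3802
Mw = 2/3 * (23.3802 - 9.1)
= 2/3 * 14.2802
= 9.52

9.52


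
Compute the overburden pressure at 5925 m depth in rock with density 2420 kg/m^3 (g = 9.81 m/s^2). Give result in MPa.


P = rho * g * z / 1e6
= 2420 * 9.81 * 5925 / 1e6
= 140660685.0 / 1e6
= 140.6607 MPa

140.6607


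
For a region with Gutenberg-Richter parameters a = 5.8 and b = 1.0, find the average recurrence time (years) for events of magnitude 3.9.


log10(N) = 5.8 - 1.0*3.9 = 1.9
N = 10^1.9 = 79.432823
T = 1/N = 1/79.432823 = 0.0126 years

0.0126


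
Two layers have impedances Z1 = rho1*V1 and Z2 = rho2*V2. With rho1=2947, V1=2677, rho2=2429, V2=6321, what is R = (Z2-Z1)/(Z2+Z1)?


Z1 = 2947 * 2677 = 7889119
Z2 = 2429 * 6321 = 15353709
R = (15353709 - 7889119) / (15353709 + 7889119) = 7464590 / 23242828 = 0.3212

0.3212


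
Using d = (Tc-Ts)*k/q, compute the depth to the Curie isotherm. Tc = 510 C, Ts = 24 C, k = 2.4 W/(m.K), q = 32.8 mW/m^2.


T_Curie - T_surf = 510 - 24 = 486 C
Convert q to W/m^2: 32.8 mW/m^2 = 0.0328 W/m^2
d = 486 * 2.4 / 0.0328 = 35560.98 m

35560.98


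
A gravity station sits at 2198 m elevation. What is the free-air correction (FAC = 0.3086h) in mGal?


FAC = 0.3086 * h
= 0.3086 * 2198
= 678.3028 mGal

678.3028


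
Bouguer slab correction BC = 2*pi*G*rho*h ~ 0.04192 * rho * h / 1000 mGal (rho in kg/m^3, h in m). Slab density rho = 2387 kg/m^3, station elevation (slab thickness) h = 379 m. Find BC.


BC = 0.04192 * rho * h / 1000
= 0.04192 * 2387 * 379 / 1000
= 37.9239 mGal

37.9239


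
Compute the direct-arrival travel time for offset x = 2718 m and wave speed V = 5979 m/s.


t = x / V
= 2718 / 5979
= 0.4546 s

0.4546


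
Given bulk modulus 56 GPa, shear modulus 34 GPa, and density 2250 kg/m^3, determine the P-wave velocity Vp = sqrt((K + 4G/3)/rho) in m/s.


First compute the effective modulus:
K + 4G/3 = 56e9 + 4*34e9/3 = 101333333333.33 Pa
Then divide by density:
101333333333.33 / 2250 = 45037037.037 Pa/(kg/m^3)
Take the square root:
Vp = sqrt(45037037.037) = 6710.96 m/s

6710.96


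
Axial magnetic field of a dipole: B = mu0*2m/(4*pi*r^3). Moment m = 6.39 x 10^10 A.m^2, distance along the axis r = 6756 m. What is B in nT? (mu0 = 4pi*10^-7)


m = 6.39 x 10^10 = 63900000000 A.m^2
2m = 127800000000 A.m^2
r^3 = 6756^3 = 308367729216
B = (4pi*10^-7) * 127800000000 / (4*pi * 308367729216) * 1e9
= 160598.216452 / 3875063170836.61 * 1e9
= 41.444 nT

41.444


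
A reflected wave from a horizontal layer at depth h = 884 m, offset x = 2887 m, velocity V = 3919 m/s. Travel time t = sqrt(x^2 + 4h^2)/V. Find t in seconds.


x^2 + 4h^2 = 2887^2 + 4*884^2 = 8334769 + 3125824 = 11460593
sqrt(11460593) = 3385.3498
t = 3385.3498 / 3919 = 0.8638 s

0.8638


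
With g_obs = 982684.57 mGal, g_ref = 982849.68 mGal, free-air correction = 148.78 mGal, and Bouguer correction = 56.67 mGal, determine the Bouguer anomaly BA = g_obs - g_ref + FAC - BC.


BA = g_obs - g_ref + FAC - BC
= 982684.57 - 982849.68 + 148.78 - 56.67
= -73.0 mGal

-73.0


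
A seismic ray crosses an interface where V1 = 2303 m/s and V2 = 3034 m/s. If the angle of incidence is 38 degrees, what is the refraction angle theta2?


sin(theta1) = sin(38 deg) = 0.615661
sin(theta2) = V2/V1 * sin(theta1) = 3034/2303 * 0.615661 = 0.81108
theta2 = arcsin(0.81108) = 54.2016 degrees

54.2016


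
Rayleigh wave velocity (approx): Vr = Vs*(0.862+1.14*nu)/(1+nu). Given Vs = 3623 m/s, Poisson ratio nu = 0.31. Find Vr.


Numerator factor = 0.862 + 1.14*0.31 = 1.2154
Denominator = 1 + 0.31 = 1.31
Vr = 3623 * 1.2154 / 1.31 = 3361.37 m/s

3361.37


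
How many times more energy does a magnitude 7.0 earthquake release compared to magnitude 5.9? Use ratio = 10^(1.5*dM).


M2 - M1 = 7.0 - 5.9 = 1.1
1.5 * 1.1 = 1.65
ratio = 10^1.65 = 44.67

44.67


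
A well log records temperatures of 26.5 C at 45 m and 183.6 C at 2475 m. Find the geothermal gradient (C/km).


dT = 183.6 - 26.5 = 157.1 C
dz = 2475 - 45 = 2430 m
gradient = dT/dz * 1000 = 157.1/2430 * 1000 = 64.6502 C/km

64.6502


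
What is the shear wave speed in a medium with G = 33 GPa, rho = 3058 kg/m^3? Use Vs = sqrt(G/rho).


Convert G to Pa: G = 33e9 Pa
Compute G/rho = 33e9 / 3058 = 10791366.9065
Vs = sqrt(10791366.9065) = 3285.02 m/s

3285.02


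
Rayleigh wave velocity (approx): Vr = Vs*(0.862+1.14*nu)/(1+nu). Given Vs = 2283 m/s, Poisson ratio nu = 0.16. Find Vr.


Numerator factor = 0.862 + 1.14*0.16 = 1.0444
Denominator = 1 + 0.16 = 1.16
Vr = 2283 * 1.0444 / 1.16 = 2055.49 m/s

2055.49


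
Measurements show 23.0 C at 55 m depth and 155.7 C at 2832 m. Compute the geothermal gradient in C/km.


dT = 155.7 - 23.0 = 132.7 C
dz = 2832 - 55 = 2777 m
gradient = dT/dz * 1000 = 132.7/2777 * 1000 = 47.7854 C/km

47.7854


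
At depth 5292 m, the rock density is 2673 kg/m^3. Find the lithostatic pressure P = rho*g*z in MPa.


P = rho * g * z / 1e6
= 2673 * 9.81 * 5292 / 1e6
= 138767511.96 / 1e6
= 138.7675 MPa

138.7675


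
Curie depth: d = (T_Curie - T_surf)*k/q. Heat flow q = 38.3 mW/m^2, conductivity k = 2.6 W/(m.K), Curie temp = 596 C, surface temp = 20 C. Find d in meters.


T_Curie - T_surf = 596 - 20 = 576 C
Convert q to W/m^2: 38.3 mW/m^2 = 0.0383 W/m^2
d = 576 * 2.6 / 0.0383 = 39101.83 m

39101.83


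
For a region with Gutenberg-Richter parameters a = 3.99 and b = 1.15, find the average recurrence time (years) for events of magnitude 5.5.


log10(N) = 3.99 - 1.15*5.5 = -2.335
N = 10^-2.335 = 0.004624
T = 1/N = 1/0.004624 = 216.2719 years

216.2719


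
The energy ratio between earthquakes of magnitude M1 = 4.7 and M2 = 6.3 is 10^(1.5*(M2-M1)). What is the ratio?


M2 - M1 = 6.3 - 4.7 = 1.6
1.5 * 1.6 = 2.4
ratio = 10^2.4 = 251.19

251.19


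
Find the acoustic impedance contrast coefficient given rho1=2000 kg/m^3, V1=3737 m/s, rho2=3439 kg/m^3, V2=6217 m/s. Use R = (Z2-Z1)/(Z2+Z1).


Z1 = 2000 * 3737 = 7474000
Z2 = 3439 * 6217 = 21380263
R = (21380263 - 7474000) / (21380263 + 7474000) = 13906263 / 28854263 = 0.4819

0.4819


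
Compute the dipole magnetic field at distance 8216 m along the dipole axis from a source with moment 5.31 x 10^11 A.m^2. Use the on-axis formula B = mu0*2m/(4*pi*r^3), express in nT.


m = 5.31 x 10^11 = 531000000000 A.m^2
2m = 1062000000000 A.m^2
r^3 = 8216^3 = 554601821696
B = (4pi*10^-7) * 1062000000000 / (4*pi * 554601821696) * 1e9
= 1334548.559245 / 6969332034830.68 * 1e9
= 191.4887 nT

191.4887


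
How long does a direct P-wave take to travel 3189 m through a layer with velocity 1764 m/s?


t = x / V
= 3189 / 1764
= 1.8078 s

1.8078


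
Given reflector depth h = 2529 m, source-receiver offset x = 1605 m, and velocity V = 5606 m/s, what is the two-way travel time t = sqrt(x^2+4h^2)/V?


x^2 + 4h^2 = 1605^2 + 4*2529^2 = 2576025 + 25583364 = 28159389
sqrt(28159389) = 5306.5421
t = 5306.5421 / 5606 = 0.9466 s

0.9466


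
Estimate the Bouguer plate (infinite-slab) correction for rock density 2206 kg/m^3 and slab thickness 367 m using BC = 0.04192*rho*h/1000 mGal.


BC = 0.04192 * rho * h / 1000
= 0.04192 * 2206 * 367 / 1000
= 33.9385 mGal

33.9385


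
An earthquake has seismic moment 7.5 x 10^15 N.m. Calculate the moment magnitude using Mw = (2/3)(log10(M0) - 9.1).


log10(M0) = log10(7.5 x 10^15) = 15.8751
Mw = 2/3 * (15.8751 - 9.1)
= 2/3 * 6.7751
= 4.52

4.52


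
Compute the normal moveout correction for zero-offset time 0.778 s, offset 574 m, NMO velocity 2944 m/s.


x/Vnmo = 574/2944 = 0.194973
(x/Vnmo)^2 = 0.038014
t0^2 = 0.605284
sqrt(0.605284 + 0.038014) = 0.802059
dt = 0.802059 - 0.778 = 0.024059

0.024059


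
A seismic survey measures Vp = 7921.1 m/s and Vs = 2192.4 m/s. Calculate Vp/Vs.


Vp/Vs = 7921.1 / 2192.4
= 3.613

3.613


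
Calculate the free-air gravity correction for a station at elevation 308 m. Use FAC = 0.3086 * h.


FAC = 0.3086 * h
= 0.3086 * 308
= 95.0488 mGal

95.0488


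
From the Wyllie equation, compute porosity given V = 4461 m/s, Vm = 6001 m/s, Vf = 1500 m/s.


1/V - 1/Vm = 1/4461 - 1/6001 = 5.753e-05
1/Vf - 1/Vm = 1/1500 - 1/6001 = 0.00050003
phi = 5.753e-05 / 0.00050003 = 0.115

0.115


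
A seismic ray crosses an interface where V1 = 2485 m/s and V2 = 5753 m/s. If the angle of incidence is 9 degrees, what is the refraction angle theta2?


sin(theta1) = sin(9 deg) = 0.156434
sin(theta2) = V2/V1 * sin(theta1) = 5753/2485 * 0.156434 = 0.36216
theta2 = arcsin(0.36216) = 21.2329 degrees

21.2329
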